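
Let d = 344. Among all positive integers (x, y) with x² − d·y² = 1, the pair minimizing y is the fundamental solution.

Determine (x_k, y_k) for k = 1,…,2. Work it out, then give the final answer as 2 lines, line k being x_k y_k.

√344 → a₀=18, period (1,1,4,1,3,1,4,1,1,36); ℓ=10 even so k=9
step 0: (18, 1)  from 18·(1,0) + (0,1)
step 1: (19, 1)  from 1·(18,1) + (1,0)
step 2: (37, 2)  from 1·(19,1) + (18,1)
step 3: (167, 9)  from 4·(37,2) + (19,1)
step 4: (204, 11)  from 1·(167,9) + (37,2)
step 5: (779, 42)  from 3·(204,11) + (167,9)
step 6: (983, 53)  from 1·(779,42) + (204,11)
step 7: (4711, 254)  from 4·(983,53) + (779,42)
step 8: (5694, 307)  from 1·(4711,254) + (983,53)
step 9: (10405, 561)  from 1·(5694,307) + (4711,254)
(x₁, y₁) = (10405, 561);  10405² − 344·561² = 1 ✓
k=2:  x_2 = 10405·10405+344·561·561 = 216528049,  y_2 = 10405·561+561·10405 = 11674410

10405 561
216528049 11674410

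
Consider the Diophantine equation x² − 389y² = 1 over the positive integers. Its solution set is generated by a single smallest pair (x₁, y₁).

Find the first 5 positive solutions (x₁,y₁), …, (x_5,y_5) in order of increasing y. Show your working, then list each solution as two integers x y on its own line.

3287049 166660
21609382256801 1095639172680
142062196675667653449 7202839293837075980
933930803041091759821507201 47352171395934637886793360
6139752624410693193862375179426249 311297815269663908222998617313300

√389 → a₀=19, period (1,2,1,1,1,1,2,1,38); ℓ=9 odd so k=17
k=0  a_k=19  p_k/q_k = 19/1
…
k=2  a_k=2  p_k/q_k = 59/3
k=3  a_k=1  p_k/q_k = 79/4
…
k=7  a_k=2  p_k/q_k = 927/47
k=8  a_k=1  p_k/q_k = 1282/65
k=9  a_k=38  p_k/q_k = 49643/2517
…
k=13  a_k=1  p_k/q_k = 353911/17944
…
k=15  a_k=1  p_k/q_k = 910240/46151
k=16  a_k=2  p_k/q_k = 2376809/120509
k=17  a_k=1  p_k/q_k = 3287049/166660
(x₁, y₁) = (3287049, 166660);  3287049² − 389·166660² = 1 ✓
n=2: (3287049,166660)∘(3287049,166660) = (3287049·3287049+389·166660·166660, 3287049·166660+166660·3287049) = (21609382256801,1095639172680)
n=3: (21609382256801,1095639172680)∘(3287049,166660) = (3287049·21609382256801+389·166660·1095639172680, 3287049·1095639172680+166660·21609382256801) = (142062196675667653449,7202839293837075980)
n=4: (142062196675667653449,7202839293837075980)∘(3287049,166660) = (3287049·142062196675667653449+389·166660·7202839293837075980, 3287049·7202839293837075980+166660·142062196675667653449) = (933930803041091759821507201,47352171395934637886793360)
n=5: (933930803041091759821507201,47352171395934637886793360)∘(3287049,166660) = (3287049·933930803041091759821507201+389·166660·47352171395934637886793360, 3287049·47352171395934637886793360+166660·933930803041091759821507201) = (6139752624410693193862375179426249,311297815269663908222998617313300)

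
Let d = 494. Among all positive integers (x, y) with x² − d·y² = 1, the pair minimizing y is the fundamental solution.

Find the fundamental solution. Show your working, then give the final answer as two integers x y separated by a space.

73035 3286

d=494: √d = [22; 4,2,2,1,2,1,2,2,4,44] (ℓ=10, even), read p_9/q_9
k=0  a_k=22  p_k/q_k = 22/1
…
k=3  a_k=2  p_k/q_k = 489/22
…
k=8  a_k=2  p_k/q_k = 16514/743
k=9  a_k=4  p_k/q_k = 73035/3286
(x₁, y₁) = (73035, 3286);  73035² − 494·3286² = 1 ✓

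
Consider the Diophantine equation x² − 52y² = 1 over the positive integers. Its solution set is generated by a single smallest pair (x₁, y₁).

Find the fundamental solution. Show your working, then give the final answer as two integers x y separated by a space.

649 90

√52 = [7; 4,1,2,1,4,14, …], period ℓ=6 (even) → k=5
i=0: a=7 ⇒ p=7, q=1
i=1: a=4 ⇒ p=29, q=4
…
i=3: a=2 ⇒ p=101, q=14
i=4: a=1 ⇒ p=137, q=19
i=5: a=4 ⇒ p=649, q=90
→ (649, 90).  Check: 649²=421201, 52·90²=421200, difference 1.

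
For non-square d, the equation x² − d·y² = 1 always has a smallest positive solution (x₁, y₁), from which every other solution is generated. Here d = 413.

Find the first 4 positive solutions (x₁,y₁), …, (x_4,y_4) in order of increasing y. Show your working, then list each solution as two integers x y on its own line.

113399 5580
25718666401 1265532840
5832942102300599 287020317040740
1322899602891852585601 65095633862940217680

√413 → a₀=20, period (3,9,1,4,1,9,3,40); ℓ=8 even so k=7
k=0  a_k=20  p_k/q_k = 20/1
k=1  a_k=3  p_k/q_k = 61/3
k=2  a_k=9  p_k/q_k = 569/28
k=3  a_k=1  p_k/q_k = 630/31
k=4  a_k=4  p_k/q_k = 3089/152
k=5  a_k=1  p_k/q_k = 3719/183
k=6  a_k=9  p_k/q_k = 36560/1799
k=7  a_k=3  p_k/q_k = 113399/5580
fundamental: x₁=113399, y₁=5580  (since 12859333201 − 413·31136400 = 1)
n=2: (113399,5580)∘(113399,5580) = (113399·113399+413·5580·5580, 113399·5580+5580·113399) = (25718666401,1265532840)
n=3: (25718666401,1265532840)∘(113399,5580) = (113399·25718666401+413·5580·1265532840, 113399·1265532840+5580·25718666401) = (5832942102300599,287020317040740)
n=4: (5832942102300599,287020317040740)∘(113399,5580) = (113399·5832942102300599+413·5580·287020317040740, 113399·287020317040740+5580·5832942102300599) = (1322899602891852585601,65095633862940217680)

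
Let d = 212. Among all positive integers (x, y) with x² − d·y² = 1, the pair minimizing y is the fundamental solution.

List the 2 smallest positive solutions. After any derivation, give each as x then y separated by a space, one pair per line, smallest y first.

d=212: √d = [14; 1,1,3,1,1,…,1,1,28] (ℓ=14, even), read p_13/q_13
a_0=14:  p_0=14·1+0=14,  q_0=14·0+1=1
…
a_6=1:  p_6=1·233+131=364,  q_6=1·16+9=25
…
a_9=1:  p_9=1·2781+2417=5198,  q_9=1·191+166=357
a_10=1:  p_10=1·5198+2781=7979,  q_10=1·357+191=548
…
a_12=1:  p_12=1·29135+7979=37114,  q_12=1·2001+548=2549
a_13=1:  p_13=1·37114+29135=66249,  q_13=1·2549+2001=4550
fundamental: x₁=66249, y₁=4550  (since 4388930001 − 212·20702500 = 1)
(66249+4550√212)^2 = 8777860001 + 602865900√212

66249 4550
8777860001 602865900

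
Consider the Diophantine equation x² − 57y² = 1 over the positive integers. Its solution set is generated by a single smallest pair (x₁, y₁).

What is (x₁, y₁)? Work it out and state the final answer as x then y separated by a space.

151 20

√57 → a₀=7, period (1,1,4,1,1,14); ℓ=6 even so k=5
a_0=7:  p_0=7·1+0=7,  q_0=7·0+1=1
…
a_3=4:  p_3=4·15+8=68,  q_3=4·2+1=9
a_4=1:  p_4=1·68+15=83,  q_4=1·9+2=11
a_5=1:  p_5=1·83+68=151,  q_5=1·11+9=20
→ (151, 20).  Check: 151²=22801, 57·20²=22800, difference 1.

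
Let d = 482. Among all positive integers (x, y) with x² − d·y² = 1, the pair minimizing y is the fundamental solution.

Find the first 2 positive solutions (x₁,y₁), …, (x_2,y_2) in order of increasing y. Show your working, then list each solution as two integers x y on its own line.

√482 → a₀=21, period (1,20,1,42); ℓ=4 even so k=3
i=0: a=21 ⇒ p=21, q=1
…
i=2: a=20 ⇒ p=461, q=21
i=3: a=1 ⇒ p=483, q=22
fundamental: x₁=483, y₁=22  (since 233289 − 482·484 = 1)
(483+22√482)^2 = 466577 + 21252√482

483 22
466577 21252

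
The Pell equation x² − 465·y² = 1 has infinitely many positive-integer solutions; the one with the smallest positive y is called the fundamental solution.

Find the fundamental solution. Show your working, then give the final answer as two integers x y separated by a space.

15871 736

d=465: √d = [21; 1,1,3,2,2,2,3,1,1,42] (ℓ=10, even), read p_9/q_9
k=0  a_k=21  p_k/q_k = 21/1
…
k=2  a_k=1  p_k/q_k = 43/2
k=3  a_k=3  p_k/q_k = 151/7
k=4  a_k=2  p_k/q_k = 345/16
k=5  a_k=2  p_k/q_k = 841/39
…
k=7  a_k=3  p_k/q_k = 6922/321
k=8  a_k=1  p_k/q_k = 8949/415
k=9  a_k=1  p_k/q_k = 15871/736
(x₁, y₁) = (15871, 736);  15871² − 465·736² = 1 ✓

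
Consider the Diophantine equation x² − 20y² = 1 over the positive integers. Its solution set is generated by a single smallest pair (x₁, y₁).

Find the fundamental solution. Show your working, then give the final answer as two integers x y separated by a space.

9 2

[4; 2,8] for √20; ℓ=2 ⇒ convergent index 1
step 0: (4, 1)  from 4·(1,0) + (0,1)
step 1: (9, 2)  from 2·(4,1) + (1,0)
fundamental: x₁=9, y₁=2  (since 81 − 20·4 = 1)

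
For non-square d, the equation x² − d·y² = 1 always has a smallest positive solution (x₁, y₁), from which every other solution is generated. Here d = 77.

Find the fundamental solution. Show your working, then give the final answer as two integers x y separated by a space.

√77 = [8; 1,3,2,3,1,16, …], period ℓ=6 (even) → k=5
i=0: a=8 ⇒ p=8, q=1
…
i=3: a=2 ⇒ p=79, q=9
i=4: a=3 ⇒ p=272, q=31
i=5: a=1 ⇒ p=351, q=40
→ (351, 40).  Check: 351²=123201, 77·40²=123200, difference 1.

351 40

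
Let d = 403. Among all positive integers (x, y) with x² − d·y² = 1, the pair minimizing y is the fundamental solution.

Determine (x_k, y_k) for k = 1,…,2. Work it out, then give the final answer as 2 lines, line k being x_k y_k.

√403 = [20; 13,2,1,3,1,3,1,2,13,40, …], period ℓ=10 (even) → k=9
a_0=20:  p_0=20·1+0=20,  q_0=20·0+1=1
a_1=13:  p_1=13·20+1=261,  q_1=13·1+0=13
a_2=2:  p_2=2·261+20=542,  q_2=2·13+1=27
…
a_4=3:  p_4=3·803+542=2951,  q_4=3·40+27=147
…
a_7=1:  p_7=1·14213+3754=17967,  q_7=1·708+187=895
a_8=2:  p_8=2·17967+14213=50147,  q_8=2·895+708=2498
a_9=13:  p_9=13·50147+17967=669878,  q_9=13·2498+895=33369
→ (669878, 33369).  Check: 669878²=448736534884, 403·33369²=448736534883, difference 1.
n=2: (669878,33369)∘(669878,33369) = (669878·669878+403·33369·33369, 669878·33369+33369·669878) = (897473069767,44706317964)

669878 33369
897473069767 44706317964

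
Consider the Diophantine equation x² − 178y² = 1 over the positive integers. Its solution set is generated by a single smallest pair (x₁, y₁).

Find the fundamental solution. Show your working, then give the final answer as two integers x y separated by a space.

d=178: √d = [13; 2,1,12,1,2,26] (ℓ=6, even), read p_5/q_5
i=0: a=13 ⇒ p=13, q=1
…
i=2: a=1 ⇒ p=40, q=3
i=3: a=12 ⇒ p=507, q=38
i=4: a=1 ⇒ p=547, q=41
i=5: a=2 ⇒ p=1601, q=120
fundamental: x₁=1601, y₁=120  (since 2563201 − 178·14400 = 1)

1601 120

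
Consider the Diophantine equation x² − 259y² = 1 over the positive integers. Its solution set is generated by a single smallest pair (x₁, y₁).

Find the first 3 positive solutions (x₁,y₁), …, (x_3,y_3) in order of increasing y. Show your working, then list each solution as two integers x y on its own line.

d=259: √d = [16; 10,1,2,3,4,3,2,1,10,32] (ℓ=10, even), read p_9/q_9
i=0: a=16 ⇒ p=16, q=1
i=1: a=10 ⇒ p=161, q=10
i=2: a=1 ⇒ p=177, q=11
i=3: a=2 ⇒ p=515, q=32
i=4: a=3 ⇒ p=1722, q=107
…
i=6: a=3 ⇒ p=23931, q=1487
i=7: a=2 ⇒ p=55265, q=3434
i=8: a=1 ⇒ p=79196, q=4921
i=9: a=10 ⇒ p=847225, q=52644
fundamental: x₁=847225, y₁=52644  (since 717790200625 − 259·2771390736 = 1)
(847225+52644√259)^2 = 1435580401249 + 89202625800√259
(847225+52644√259)^3 = 2432519210895520825 + 151149389286757356√259

847225 52644
1435580401249 89202625800
2432519210895520825 151149389286757356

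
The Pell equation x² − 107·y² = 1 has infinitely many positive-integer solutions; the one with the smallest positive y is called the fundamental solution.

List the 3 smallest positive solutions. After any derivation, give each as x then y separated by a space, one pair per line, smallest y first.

√107 = [10; 2,1,9,1,2,20, …], period ℓ=6 (even) → k=5
k=0  a_k=10  p_k/q_k = 10/1
…
k=4  a_k=1  p_k/q_k = 331/32
k=5  a_k=2  p_k/q_k = 962/93
→ (962, 93).  Check: 962²=925444, 107·93²=925443, difference 1.
k=2:  x_2 = 962·962+107·93·93 = 1850887,  y_2 = 962·93+93·962 = 178932
k=3:  x_3 = 962·1850887+107·93·178932 = 3561105626,  y_3 = 962·178932+93·1850887 = 344265075

962 93
1850887 178932
3561105626 344265075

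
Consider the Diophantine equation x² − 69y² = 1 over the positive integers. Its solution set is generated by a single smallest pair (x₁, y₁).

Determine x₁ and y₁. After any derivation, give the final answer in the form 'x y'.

d=69: √d = [8; 3,3,1,4,1,3,3,16] (ℓ=8, even), read p_7/q_7
i=0: a=8 ⇒ p=8, q=1
…
i=2: a=3 ⇒ p=83, q=10
…
i=4: a=4 ⇒ p=515, q=62
…
i=6: a=3 ⇒ p=2384, q=287
i=7: a=3 ⇒ p=7775, q=936
fundamental: x₁=7775, y₁=936  (since 60450625 − 69·876096 = 1)

7775 936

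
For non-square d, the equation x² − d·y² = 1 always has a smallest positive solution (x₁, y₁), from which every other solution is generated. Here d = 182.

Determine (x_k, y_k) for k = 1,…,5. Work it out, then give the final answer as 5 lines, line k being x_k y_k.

d=182: √d = [13; 2,26] (ℓ=2, even), read p_1/q_1
i=0: a=13 ⇒ p=13, q=1
i=1: a=2 ⇒ p=27, q=2
(x₁, y₁) = (27, 2);  27² − 182·2² = 1 ✓
n=2: (27,2)∘(27,2) = (27·27+182·2·2, 27·2+2·27) = (1457,108)
n=3: (1457,108)∘(27,2) = (27·1457+182·2·108, 27·108+2·1457) = (78651,5830)
n=4: (78651,5830)∘(27,2) = (27·78651+182·2·5830, 27·5830+2·78651) = (4245697,314712)
n=5: (4245697,314712)∘(27,2) = (27·4245697+182·2·314712, 27·314712+2·4245697) = (229188987,16988618)

27 2
1457 108
78651 5830
4245697 314712
229188987 16988618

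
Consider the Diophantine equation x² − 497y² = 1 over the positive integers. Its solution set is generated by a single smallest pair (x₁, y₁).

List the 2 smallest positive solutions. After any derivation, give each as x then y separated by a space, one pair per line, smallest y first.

√497 = [22; 3,2,2,5,6,5,2,2,3,44, …], period ℓ=10 (even) → k=9
i=0: a=22 ⇒ p=22, q=1
i=1: a=3 ⇒ p=67, q=3
…
i=5: a=6 ⇒ p=12685, q=569
…
i=8: a=2 ⇒ p=352750, q=15823
i=9: a=3 ⇒ p=1201887, q=53912
→ (1201887, 53912).  Check: 1201887²=1444532360769, 497·53912²=1444532360768, difference 1.
n=2: (1201887,53912)∘(1201887,53912) = (1201887·1201887+497·53912·53912, 1201887·53912+53912·1201887) = (2889064721537,129592263888)

1201887 53912
2889064721537 129592263888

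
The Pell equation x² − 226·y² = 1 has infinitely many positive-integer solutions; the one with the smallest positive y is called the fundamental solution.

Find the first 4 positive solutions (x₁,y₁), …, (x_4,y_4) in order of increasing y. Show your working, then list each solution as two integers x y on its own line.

√226 → a₀=15, period (30); ℓ=1 odd so k=1
i=0: a=15 ⇒ p=15, q=1
i=1: a=30 ⇒ p=451, q=30
→ (451, 30).  Check: 451²=203401, 226·30²=203400, difference 1.
k=2:  x_2 = 451·451+226·30·30 = 406801,  y_2 = 451·30+30·451 = 27060
k=3:  x_3 = 451·406801+226·30·27060 = 366934051,  y_3 = 451·27060+30·406801 = 24408090
k=4:  x_4 = 451·366934051+226·30·24408090 = 330974107201,  y_4 = 451·24408090+30·366934051 = 22016070120

451 30
406801 27060
366934051 24408090
330974107201 22016070120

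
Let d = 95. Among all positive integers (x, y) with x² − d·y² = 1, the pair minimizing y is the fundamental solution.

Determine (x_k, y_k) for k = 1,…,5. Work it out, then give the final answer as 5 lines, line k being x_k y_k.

39 4
3041 312
237159 24332
18495361 1897584
1442400999 147987220

[9; 1,2,1,18] for √95; ℓ=4 ⇒ convergent index 3
step 0: (9, 1)  from 9·(1,0) + (0,1)
step 1: (10, 1)  from 1·(9,1) + (1,0)
step 2: (29, 3)  from 2·(10,1) + (9,1)
step 3: (39, 4)  from 1·(29,3) + (10,1)
fundamental: x₁=39, y₁=4  (since 1521 − 95·16 = 1)
k=2:  x_2 = 39·39+95·4·4 = 3041,  y_2 = 39·4+4·39 = 312
k=3:  x_3 = 39·3041+95·4·312 = 237159,  y_3 = 39·312+4·3041 = 24332
k=4:  x_4 = 39·237159+95·4·24332 = 18495361,  y_4 = 39·24332+4·237159 = 1897584
k=5:  x_5 = 39·18495361+95·4·1897584 = 1442400999,  y_5 = 39·1897584+4·18495361 = 147987220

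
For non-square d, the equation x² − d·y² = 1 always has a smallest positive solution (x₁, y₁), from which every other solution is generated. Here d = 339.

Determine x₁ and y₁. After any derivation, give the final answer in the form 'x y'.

97970 5321

d=339: √d = [18; 2,2,2,1,17,1,2,2,2,36] (ℓ=10, even), read p_9/q_9
k=0  a_k=18  p_k/q_k = 18/1
k=1  a_k=2  p_k/q_k = 37/2
k=2  a_k=2  p_k/q_k = 92/5
k=3  a_k=2  p_k/q_k = 221/12
k=4  a_k=1  p_k/q_k = 313/17
k=5  a_k=17  p_k/q_k = 5542/301
k=6  a_k=1  p_k/q_k = 5855/318
k=7  a_k=2  p_k/q_k = 17252/937
k=8  a_k=2  p_k/q_k = 40359/2192
k=9  a_k=2  p_k/q_k = 97970/5321
→ (97970, 5321).  Check: 97970²=9598120900, 339·5321²=9598120899, difference 1.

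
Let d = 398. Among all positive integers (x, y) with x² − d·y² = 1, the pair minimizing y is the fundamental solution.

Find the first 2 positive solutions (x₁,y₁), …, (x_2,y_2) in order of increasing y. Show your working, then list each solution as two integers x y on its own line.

399 20
318401 15960

√398 = [19; 1,18,1,38, …], period ℓ=4 (even) → k=3
a_0=19:  p_0=19·1+0=19,  q_0=19·0+1=1
…
a_2=18:  p_2=18·20+19=379,  q_2=18·1+1=19
a_3=1:  p_3=1·379+20=399,  q_3=1·19+1=20
→ (399, 20).  Check: 399²=159201, 398·20²=159200, difference 1.
(x_2, y_2) = (399·399 + 398·20·20, 399·20 + 20·399) = (318401, 15960)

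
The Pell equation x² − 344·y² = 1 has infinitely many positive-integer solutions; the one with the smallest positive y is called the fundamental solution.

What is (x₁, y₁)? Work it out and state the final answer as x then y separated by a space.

10405 561

√344 → a₀=18, period (1,1,4,1,3,1,4,1,1,36); ℓ=10 even so k=9
i=0: a=18 ⇒ p=18, q=1
…
i=2: a=1 ⇒ p=37, q=2
…
i=4: a=1 ⇒ p=204, q=11
…
i=6: a=1 ⇒ p=983, q=53
…
i=8: a=1 ⇒ p=5694, q=307
i=9: a=1 ⇒ p=10405, q=561
→ (10405, 561).  Check: 10405²=108264025, 344·561²=108264024, difference 1.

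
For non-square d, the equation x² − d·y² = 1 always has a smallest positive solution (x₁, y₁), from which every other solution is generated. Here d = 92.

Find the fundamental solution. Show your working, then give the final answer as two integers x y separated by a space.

1151 120

d=92: √d = [9; 1,1,2,4,2,1,1,18] (ℓ=8, even), read p_7/q_7
a_0=9:  p_0=9·1+0=9,  q_0=9·0+1=1
…
a_2=1:  p_2=1·10+9=19,  q_2=1·1+1=2
…
a_4=4:  p_4=4·48+19=211,  q_4=4·5+2=22
…
a_6=1:  p_6=1·470+211=681,  q_6=1·49+22=71
a_7=1:  p_7=1·681+470=1151,  q_7=1·71+49=120
(x₁, y₁) = (1151, 120);  1151² − 92·120² = 1 ✓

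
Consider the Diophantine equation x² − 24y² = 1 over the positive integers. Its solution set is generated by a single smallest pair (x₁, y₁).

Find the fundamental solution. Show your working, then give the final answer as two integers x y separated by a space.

√24 → a₀=4, period (1,8); ℓ=2 even so k=1
i=0: a=4 ⇒ p=4, q=1
i=1: a=1 ⇒ p=5, q=1
(x₁, y₁) = (5, 1);  5² − 24·1² = 1 ✓

5 1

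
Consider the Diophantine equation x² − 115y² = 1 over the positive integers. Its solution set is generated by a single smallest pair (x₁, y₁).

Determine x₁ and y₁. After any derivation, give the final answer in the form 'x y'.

√115 = [10; 1,2,1,1,1,1,1,2,1,20, …], period ℓ=10 (even) → k=9
a_0=10:  p_0=10·1+0=10,  q_0=10·0+1=1
a_1=1:  p_1=1·10+1=11,  q_1=1·1+0=1
a_2=2:  p_2=2·11+10=32,  q_2=2·1+1=3
a_3=1:  p_3=1·32+11=43,  q_3=1·3+1=4
a_4=1:  p_4=1·43+32=75,  q_4=1·4+3=7
a_5=1:  p_5=1·75+43=118,  q_5=1·7+4=11
a_6=1:  p_6=1·118+75=193,  q_6=1·11+7=18
a_7=1:  p_7=1·193+118=311,  q_7=1·18+11=29
a_8=2:  p_8=2·311+193=815,  q_8=2·29+18=76
a_9=1:  p_9=1·815+311=1126,  q_9=1·76+29=105
→ (1126, 105).  Check: 1126²=1267876, 115·105²=1267875, difference 1.

1126 105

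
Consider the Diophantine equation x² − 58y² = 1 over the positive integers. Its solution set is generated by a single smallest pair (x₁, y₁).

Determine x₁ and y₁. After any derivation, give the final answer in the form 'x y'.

19603 2574

d=58: √d = [7; 1,1,1,1,1,1,14] (ℓ=7, odd), read p_13/q_13
a_0=7:  p_0=7·1+0=7,  q_0=7·0+1=1
a_1=1:  p_1=1·7+1=8,  q_1=1·1+0=1
a_2=1:  p_2=1·8+7=15,  q_2=1·1+1=2
…
a_5=1:  p_5=1·38+23=61,  q_5=1·5+3=8
a_6=1:  p_6=1·61+38=99,  q_6=1·8+5=13
…
a_12=1:  p_12=1·7532+4539=12071,  q_12=1·989+596=1585
a_13=1:  p_13=1·12071+7532=19603,  q_13=1·1585+989=2574
→ (19603, 2574).  Check: 19603²=384277609, 58·2574²=384277608, difference 1.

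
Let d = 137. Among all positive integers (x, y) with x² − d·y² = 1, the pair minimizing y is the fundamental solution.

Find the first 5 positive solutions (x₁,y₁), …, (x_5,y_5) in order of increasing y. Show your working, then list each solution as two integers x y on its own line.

6083073 519712
74007554246657 6322892069952
900386710067742990849 76925228065277725280
10954236171143757109591351297 935883555725460013412300928
133270836576615035597116312473600513 11386095977955005515107946008258208

√137 → a₀=11, period (1,2,2,1,1,2,2,1,22); ℓ=9 odd so k=17
k=0  a_k=11  p_k/q_k = 11/1
k=1  a_k=1  p_k/q_k = 12/1
k=2  a_k=2  p_k/q_k = 35/3
…
k=5  a_k=1  p_k/q_k = 199/17
…
k=8  a_k=1  p_k/q_k = 1744/149
…
k=12  a_k=2  p_k/q_k = 285899/24426
k=13  a_k=1  p_k/q_k = 408178/34873
…
k=16  a_k=2  p_k/q_k = 4286741/366241
k=17  a_k=1  p_k/q_k = 6083073/519712
fundamental: x₁=6083073, y₁=519712  (since 37003777123329 − 137·270100562944 = 1)
k=2:  x_2 = 6083073·6083073+137·519712·519712 = 74007554246657,  y_2 = 6083073·519712+519712·6083073 = 6322892069952
k=3:  x_3 = 6083073·74007554246657+137·519712·6322892069952 = 900386710067742990849,  y_3 = 6083073·6322892069952+519712·74007554246657 = 76925228065277725280
k=4:  x_4 = 6083073·900386710067742990849+137·519712·76925228065277725280 = 10954236171143757109591351297,  y_4 = 6083073·76925228065277725280+519712·900386710067742990849 = 935883555725460013412300928
k=5:  x_5 = 6083073·10954236171143757109591351297+137·519712·935883555725460013412300928 = 133270836576615035597116312473600513,  y_5 = 6083073·935883555725460013412300928+519712·10954236171143757109591351297 = 11386095977955005515107946008258208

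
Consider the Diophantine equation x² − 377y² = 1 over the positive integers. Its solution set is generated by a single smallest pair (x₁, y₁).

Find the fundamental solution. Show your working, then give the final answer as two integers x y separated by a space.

√377 → a₀=19, period (2,2,2,38); ℓ=4 even so k=3
k=0  a_k=19  p_k/q_k = 19/1
…
k=2  a_k=2  p_k/q_k = 97/5
k=3  a_k=2  p_k/q_k = 233/12
fundamental: x₁=233, y₁=12  (since 54289 − 377·144 = 1)

233 12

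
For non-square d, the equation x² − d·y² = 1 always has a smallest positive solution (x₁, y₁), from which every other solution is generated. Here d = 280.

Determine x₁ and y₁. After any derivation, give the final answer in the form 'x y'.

251 15

√280 → a₀=16, period (1,2,1,2,1,32); ℓ=6 even so k=5
step 0: (16, 1)  from 16·(1,0) + (0,1)
step 1: (17, 1)  from 1·(16,1) + (1,0)
step 2: (50, 3)  from 2·(17,1) + (16,1)
step 3: (67, 4)  from 1·(50,3) + (17,1)
step 4: (184, 11)  from 2·(67,4) + (50,3)
step 5: (251, 15)  from 1·(184,11) + (67,4)
(x₁, y₁) = (251, 15);  251² − 280·15² = 1 ✓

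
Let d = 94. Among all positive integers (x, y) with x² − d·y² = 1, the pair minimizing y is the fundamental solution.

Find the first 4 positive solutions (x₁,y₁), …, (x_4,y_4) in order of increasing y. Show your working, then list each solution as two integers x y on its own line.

[9; 1,2,3,1,1,…,2,1,18] for √94; ℓ=16 ⇒ convergent index 15
step 0: (9, 1)  from 9·(1,0) + (0,1)
…
step 6: (1241, 128)  from 5·(223,23) + (126,13)
step 7: (1464, 151)  from 1·(1241,128) + (223,23)
…
step 14: (1490361, 153719)  from 2·(652934,67345) + (184493,19029)
step 15: (2143295, 221064)  from 1·(1490361,153719) + (652934,67345)
→ (2143295, 221064).  Check: 2143295²=4593713457025, 94·221064²=4593713457024, difference 1.
k=2:  x_2 = 2143295·2143295+94·221064·221064 = 9187426914049,  y_2 = 2143295·221064+221064·2143295 = 947610731760
k=3:  x_3 = 2143295·9187426914049+94·221064·947610731760 = 39382732335491159615,  y_3 = 2143295·947610731760+221064·9187426914049 = 4062018686654877336
k=4:  x_4 = 2143295·39382732335491159615+94·221064·4062018686654877336 = 168817626601983862467148801,  y_4 = 2143295·4062018686654877336+221064·39382732335491159615 = 17412208682026983028992480

2143295 221064
9187426914049 947610731760
39382732335491159615 4062018686654877336
168817626601983862467148801 17412208682026983028992480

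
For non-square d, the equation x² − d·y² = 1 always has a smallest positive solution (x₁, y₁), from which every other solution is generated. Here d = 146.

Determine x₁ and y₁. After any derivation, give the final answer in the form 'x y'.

145 12

√146 → a₀=12, period (12,24); ℓ=2 even so k=1
k=0  a_k=12  p_k/q_k = 12/1
k=1  a_k=12  p_k/q_k = 145/12
fundamental: x₁=145, y₁=12  (since 21025 − 146·144 = 1)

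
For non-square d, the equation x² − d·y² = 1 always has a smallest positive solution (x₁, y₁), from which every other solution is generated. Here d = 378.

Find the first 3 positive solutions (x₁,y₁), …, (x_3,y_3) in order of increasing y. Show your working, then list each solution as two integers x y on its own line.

[19; 2,3,1,4,1,3,2,38] for √378; ℓ=8 ⇒ convergent index 7
step 0: (19, 1)  from 19·(1,0) + (0,1)
step 1: (39, 2)  from 2·(19,1) + (1,0)
…
step 3: (175, 9)  from 1·(136,7) + (39,2)
…
step 6: (3869, 199)  from 3·(1011,52) + (836,43)
step 7: (8749, 450)  from 2·(3869,199) + (1011,52)
fundamental: x₁=8749, y₁=450  (since 76545001 − 378·202500 = 1)
(8749+450√378)^2 = 153090001 + 7874100√378
(8749+450√378)^3 = 2678768828749 + 137781001350√378

8749 450
153090001 7874100
2678768828749 137781001350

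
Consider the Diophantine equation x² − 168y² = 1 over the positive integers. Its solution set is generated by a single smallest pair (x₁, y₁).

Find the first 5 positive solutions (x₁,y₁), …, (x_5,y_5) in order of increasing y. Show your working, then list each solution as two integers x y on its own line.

√168 → a₀=12, period (1,24); ℓ=2 even so k=1
i=0: a=12 ⇒ p=12, q=1
i=1: a=1 ⇒ p=13, q=1
(x₁, y₁) = (13, 1);  13² − 168·1² = 1 ✓
(x_2, y_2) = (13·13 + 168·1·1, 13·1 + 1·13) = (337, 26)
(x_3, y_3) = (13·337 + 168·1·26, 13·26 + 1·337) = (8749, 675)
(x_4, y_4) = (13·8749 + 168·1·675, 13·675 + 1·8749) = (227137, 17524)
(x_5, y_5) = (13·227137 + 168·1·17524, 13·17524 + 1·227137) = (5896813, 454949)

13 1
337 26
8749 675
227137 17524
5896813 454949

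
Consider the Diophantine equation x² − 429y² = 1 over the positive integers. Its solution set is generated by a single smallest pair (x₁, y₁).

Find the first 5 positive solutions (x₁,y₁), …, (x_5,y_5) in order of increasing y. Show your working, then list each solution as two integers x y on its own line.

√429 = [20; 1,2,2,9,1,12,1,9,2,2,1,40, …], period ℓ=12 (even) → k=11
i=0: a=20 ⇒ p=20, q=1
…
i=3: a=2 ⇒ p=145, q=7
…
i=5: a=1 ⇒ p=1512, q=73
i=6: a=12 ⇒ p=19511, q=942
i=7: a=1 ⇒ p=21023, q=1015
i=8: a=9 ⇒ p=208718, q=10077
…
i=10: a=2 ⇒ p=1085636, q=52415
i=11: a=1 ⇒ p=1524095, q=73584
(x₁, y₁) = (1524095, 73584);  1524095² − 429·73584² = 1 ✓
k=2:  x_2 = 1524095·1524095+429·73584·73584 = 4645731138049,  y_2 = 1524095·73584+73584·1524095 = 224298012960
k=3:  x_3 = 1524095·4645731138049+429·73584·224298012960 = 14161071197688057215,  y_3 = 1524095·224298012960+73584·4645731138049 = 683702960124468816
k=4:  x_4 = 1524095·14161071197688057215+429·73584·683702960124468816 = 43165635614076113391052801,  y_4 = 1524095·683702960124468816+73584·14161071197688057215 = 2084056526021580302230080
k=5:  x_5 = 1524095·43165635614076113391052801+429·73584·2084056526021580302230080 = 131577058822456507006275549422975,  y_5 = 1524095·2084056526021580302230080+73584·43165635614076113391052801 = 6352600262053037158494583086384

1524095 73584
4645731138049 224298012960
14161071197688057215 683702960124468816
43165635614076113391052801 2084056526021580302230080
131577058822456507006275549422975 6352600262053037158494583086384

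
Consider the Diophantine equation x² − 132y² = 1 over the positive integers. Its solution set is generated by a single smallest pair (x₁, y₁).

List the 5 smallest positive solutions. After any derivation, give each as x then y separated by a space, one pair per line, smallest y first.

√132 = [11; 2,22, …], period ℓ=2 (even) → k=1
a_0=11:  p_0=11·1+0=11,  q_0=11·0+1=1
a_1=2:  p_1=2·11+1=23,  q_1=2·1+0=2
→ (23, 2).  Check: 23²=529, 132·2²=528, difference 1.
n=2: (23,2)∘(23,2) = (23·23+132·2·2, 23·2+2·23) = (1057,92)
n=3: (1057,92)∘(23,2) = (23·1057+132·2·92, 23·92+2·1057) = (48599,4230)
n=4: (48599,4230)∘(23,2) = (23·48599+132·2·4230, 23·4230+2·48599) = (2234497,194488)
n=5: (2234497,194488)∘(23,2) = (23·2234497+132·2·194488, 23·194488+2·2234497) = (102738263,8942218)

23 2
1057 92
48599 4230
2234497 194488
102738263 8942218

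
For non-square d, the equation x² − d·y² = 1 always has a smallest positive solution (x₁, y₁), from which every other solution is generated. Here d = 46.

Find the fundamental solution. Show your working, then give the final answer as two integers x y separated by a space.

24335 3588

d=46: √d = [6; 1,3,1,1,2,6,2,1,1,3,1,12] (ℓ=12, even), read p_11/q_11
k=0  a_k=6  p_k/q_k = 6/1
k=1  a_k=1  p_k/q_k = 7/1
k=2  a_k=3  p_k/q_k = 27/4
k=3  a_k=1  p_k/q_k = 34/5
…
k=6  a_k=6  p_k/q_k = 997/147
k=7  a_k=2  p_k/q_k = 2150/317
…
k=9  a_k=1  p_k/q_k = 5297/781
k=10  a_k=3  p_k/q_k = 19038/2807
k=11  a_k=1  p_k/q_k = 24335/3588
(x₁, y₁) = (24335, 3588);  24335² − 46·3588² = 1 ✓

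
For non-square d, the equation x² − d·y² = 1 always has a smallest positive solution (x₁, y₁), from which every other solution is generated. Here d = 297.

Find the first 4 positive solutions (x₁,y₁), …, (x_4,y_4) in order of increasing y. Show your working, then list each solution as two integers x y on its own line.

[17; 4,3,1,1,2,1,1,3,4,34] for √297; ℓ=10 ⇒ convergent index 9
k=0  a_k=17  p_k/q_k = 17/1
…
k=2  a_k=3  p_k/q_k = 224/13
k=3  a_k=1  p_k/q_k = 293/17
…
k=5  a_k=2  p_k/q_k = 1327/77
…
k=8  a_k=3  p_k/q_k = 11357/659
k=9  a_k=4  p_k/q_k = 48599/2820
(x₁, y₁) = (48599, 2820);  48599² − 297·2820² = 1 ✓
k=2:  x_2 = 48599·48599+297·2820·2820 = 4723725601,  y_2 = 48599·2820+2820·48599 = 274098360
k=3:  x_3 = 48599·4723725601+297·2820·274098360 = 459136680917399,  y_3 = 48599·274098360+2820·4723725601 = 26641812392460
k=4:  x_4 = 48599·459136680917399+297·2820·26641812392460 = 44627167107085622401,  y_4 = 48599·26641812392460+2820·459136680917399 = 2589530880648228720

48599 2820
4723725601 274098360
459136680917399 26641812392460
44627167107085622401 2589530880648228720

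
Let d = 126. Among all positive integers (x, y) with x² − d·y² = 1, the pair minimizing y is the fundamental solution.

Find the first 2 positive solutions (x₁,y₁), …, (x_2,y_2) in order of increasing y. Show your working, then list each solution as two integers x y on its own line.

√126 = [11; 4,2,4,22, …], period ℓ=4 (even) → k=3
a_0=11:  p_0=11·1+0=11,  q_0=11·0+1=1
a_1=4:  p_1=4·11+1=45,  q_1=4·1+0=4
a_2=2:  p_2=2·45+11=101,  q_2=2·4+1=9
a_3=4:  p_3=4·101+45=449,  q_3=4·9+4=40
(x₁, y₁) = (449, 40);  449² − 126·40² = 1 ✓
(x_2, y_2) = (449·449 + 126·40·40, 449·40 + 40·449) = (403201, 35920)

449 40
403201 35920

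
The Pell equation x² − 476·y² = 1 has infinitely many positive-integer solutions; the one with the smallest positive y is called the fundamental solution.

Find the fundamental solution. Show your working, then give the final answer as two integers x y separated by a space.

28799 1320

[21; 1,4,2,10,2,4,1,42] for √476; ℓ=8 ⇒ convergent index 7
step 0: (21, 1)  from 21·(1,0) + (0,1)
…
step 4: (2509, 115)  from 10·(240,11) + (109,5)
…
step 6: (23541, 1079)  from 4·(5258,241) + (2509,115)
step 7: (28799, 1320)  from 1·(23541,1079) + (5258,241)
→ (28799, 1320).  Check: 28799²=829382401, 476·1320²=829382400, difference 1.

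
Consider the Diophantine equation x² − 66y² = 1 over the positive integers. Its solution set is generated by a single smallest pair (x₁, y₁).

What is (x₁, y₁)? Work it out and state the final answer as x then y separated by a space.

√66 = [8; 8,16, …], period ℓ=2 (even) → k=1
i=0: a=8 ⇒ p=8, q=1
i=1: a=8 ⇒ p=65, q=8
(x₁, y₁) = (65, 8);  65² − 66·8² = 1 ✓

65 8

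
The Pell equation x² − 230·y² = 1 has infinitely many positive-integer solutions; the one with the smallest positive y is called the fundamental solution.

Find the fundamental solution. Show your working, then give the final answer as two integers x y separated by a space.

91 6

[15; 6,30] for √230; ℓ=2 ⇒ convergent index 1
a_0=15:  p_0=15·1+0=15,  q_0=15·0+1=1
a_1=6:  p_1=6·15+1=91,  q_1=6·1+0=6
→ (91, 6).  Check: 91²=8281, 230·6²=8280, difference 1.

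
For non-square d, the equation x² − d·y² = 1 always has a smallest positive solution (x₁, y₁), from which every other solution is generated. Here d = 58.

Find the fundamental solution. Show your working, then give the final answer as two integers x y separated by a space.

19603 2574

[7; 1,1,1,1,1,1,14] for √58; ℓ=7 ⇒ convergent index 13
step 0: (7, 1)  from 7·(1,0) + (0,1)
step 1: (8, 1)  from 1·(7,1) + (1,0)
…
step 3: (23, 3)  from 1·(15,2) + (8,1)
step 4: (38, 5)  from 1·(23,3) + (15,2)
step 5: (61, 8)  from 1·(38,5) + (23,3)
step 6: (99, 13)  from 1·(61,8) + (38,5)
…
step 8: (1546, 203)  from 1·(1447,190) + (99,13)
…
step 10: (4539, 596)  from 1·(2993,393) + (1546,203)
step 11: (7532, 989)  from 1·(4539,596) + (2993,393)
step 12: (12071, 1585)  from 1·(7532,989) + (4539,596)
step 13: (19603, 2574)  from 1·(12071,1585) + (7532,989)
fundamental: x₁=19603, y₁=2574  (since 384277609 − 58·6625476 = 1)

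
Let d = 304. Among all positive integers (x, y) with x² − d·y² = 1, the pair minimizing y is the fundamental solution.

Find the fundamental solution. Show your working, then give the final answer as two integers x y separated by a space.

57799 3315

d=304: √d = [17; 2,3,2,1,1,1,1,1,2,3,2,34] (ℓ=12, even), read p_11/q_11
i=0: a=17 ⇒ p=17, q=1
…
i=2: a=3 ⇒ p=122, q=7
…
i=4: a=1 ⇒ p=401, q=23
i=5: a=1 ⇒ p=680, q=39
i=6: a=1 ⇒ p=1081, q=62
i=7: a=1 ⇒ p=1761, q=101
i=8: a=1 ⇒ p=2842, q=163
i=9: a=2 ⇒ p=7445, q=427
i=10: a=3 ⇒ p=25177, q=1444
i=11: a=2 ⇒ p=57799, q=3315
fundamental: x₁=57799, y₁=3315  (since 3340724401 − 304·10989225 = 1)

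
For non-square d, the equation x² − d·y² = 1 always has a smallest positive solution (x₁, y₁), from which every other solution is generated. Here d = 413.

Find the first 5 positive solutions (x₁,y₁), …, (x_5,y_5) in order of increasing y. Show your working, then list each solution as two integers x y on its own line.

113399 5580
25718666401 1265532840
5832942102300599 287020317040740
1322899602891852585601 65095633862940217680
300030984130833440606834999 14763559568560095172347900

[20; 3,9,1,4,1,9,3,40] for √413; ℓ=8 ⇒ convergent index 7
k=0  a_k=20  p_k/q_k = 20/1
…
k=2  a_k=9  p_k/q_k = 569/28
…
k=4  a_k=4  p_k/q_k = 3089/152
…
k=6  a_k=9  p_k/q_k = 36560/1799
k=7  a_k=3  p_k/q_k = 113399/5580
fundamental: x₁=113399, y₁=5580  (since 12859333201 − 413·31136400 = 1)
(x_2, y_2) = (113399·113399 + 413·5580·5580, 113399·5580 + 5580·113399) = (25718666401, 1265532840)
(x_3, y_3) = (113399·25718666401 + 413·5580·1265532840, 113399·1265532840 + 5580·25718666401) = (5832942102300599, 287020317040740)
(x_4, y_4) = (113399·5832942102300599 + 413·5580·287020317040740, 113399·287020317040740 + 5580·5832942102300599) = (1322899602891852585601, 65095633862940217680)
(x_5, y_5) = (113399·1322899602891852585601 + 413·5580·65095633862940217680, 113399·65095633862940217680 + 5580·1322899602891852585601) = (300030984130833440606834999, 14763559568560095172347900)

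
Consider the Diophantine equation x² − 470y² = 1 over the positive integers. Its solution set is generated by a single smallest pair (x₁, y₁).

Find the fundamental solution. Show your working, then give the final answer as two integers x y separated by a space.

[21; 1,2,8,2,1,42] for √470; ℓ=6 ⇒ convergent index 5
step 0: (21, 1)  from 21·(1,0) + (0,1)
step 1: (22, 1)  from 1·(21,1) + (1,0)
…
step 4: (1149, 53)  from 2·(542,25) + (65,3)
step 5: (1691, 78)  from 1·(1149,53) + (542,25)
→ (1691, 78).  Check: 1691²=2859481, 470·78²=2859480, difference 1.

1691 78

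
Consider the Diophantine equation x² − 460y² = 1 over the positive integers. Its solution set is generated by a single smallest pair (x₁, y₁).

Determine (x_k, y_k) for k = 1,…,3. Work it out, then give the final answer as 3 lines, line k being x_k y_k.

d=460: √d = [21; 2,4,3,1,2,10,2,1,3,4,2,42] (ℓ=12, even), read p_11/q_11
step 0: (21, 1)  from 21·(1,0) + (0,1)
step 1: (43, 2)  from 2·(21,1) + (1,0)
step 2: (193, 9)  from 4·(43,2) + (21,1)
…
step 7: (48922, 2281)  from 2·(23335,1088) + (2252,105)
…
step 9: (265693, 12388)  from 3·(72257,3369) + (48922,2281)
step 10: (1135029, 52921)  from 4·(265693,12388) + (72257,3369)
step 11: (2535751, 118230)  from 2·(1135029,52921) + (265693,12388)
→ (2535751, 118230).  Check: 2535751²=6430033134001, 460·118230²=6430033134000, difference 1.
(x_2, y_2) = (2535751·2535751 + 460·118230·118230, 2535751·118230 + 118230·2535751) = (12860066268001, 599603681460)
(x_3, y_3) = (2535751·12860066268001 + 460·118230·599603681460, 2535751·599603681460 + 118230·12860066268001) = (65219851798297071751, 3040891269731634690)

2535751 118230
12860066268001 599603681460
65219851798297071751 3040891269731634690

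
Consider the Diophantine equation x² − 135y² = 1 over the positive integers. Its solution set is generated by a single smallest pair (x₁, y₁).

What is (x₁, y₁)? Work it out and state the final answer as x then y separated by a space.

[11; 1,1,1,1,1,1,1,22] for √135; ℓ=8 ⇒ convergent index 7
a_0=11:  p_0=11·1+0=11,  q_0=11·0+1=1
a_1=1:  p_1=1·11+1=12,  q_1=1·1+0=1
a_2=1:  p_2=1·12+11=23,  q_2=1·1+1=2
a_3=1:  p_3=1·23+12=35,  q_3=1·2+1=3
a_4=1:  p_4=1·35+23=58,  q_4=1·3+2=5
a_5=1:  p_5=1·58+35=93,  q_5=1·5+3=8
a_6=1:  p_6=1·93+58=151,  q_6=1·8+5=13
a_7=1:  p_7=1·151+93=244,  q_7=1·13+8=21
fundamental: x₁=244, y₁=21  (since 59536 − 135·441 = 1)

244 21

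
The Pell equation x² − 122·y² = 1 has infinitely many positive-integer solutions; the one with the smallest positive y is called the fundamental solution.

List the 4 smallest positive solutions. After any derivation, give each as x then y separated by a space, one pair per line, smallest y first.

[11; 22] for √122; ℓ=1 ⇒ convergent index 1
a_0=11:  p_0=11·1+0=11,  q_0=11·0+1=1
a_1=22:  p_1=22·11+1=243,  q_1=22·1+0=22
fundamental: x₁=243, y₁=22  (since 59049 − 122·484 = 1)
k=2:  x_2 = 243·243+122·22·22 = 118097,  y_2 = 243·22+22·243 = 10692
k=3:  x_3 = 243·118097+122·22·10692 = 57394899,  y_3 = 243·10692+22·118097 = 5196290
k=4:  x_4 = 243·57394899+122·22·5196290 = 27893802817,  y_4 = 243·5196290+22·57394899 = 2525386248

243 22
118097 10692
57394899 5196290
27893802817 2525386248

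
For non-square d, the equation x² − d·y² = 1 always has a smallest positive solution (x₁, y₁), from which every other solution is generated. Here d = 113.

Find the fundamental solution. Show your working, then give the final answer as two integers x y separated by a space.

1204353 113296

[10; 1,1,1,2,2,1,1,1,20] for √113; ℓ=9 ⇒ convergent index 17
step 0: (10, 1)  from 10·(1,0) + (0,1)
…
step 3: (32, 3)  from 1·(21,2) + (11,1)
step 4: (85, 8)  from 2·(32,3) + (21,2)
step 5: (202, 19)  from 2·(85,8) + (32,3)
step 6: (287, 27)  from 1·(202,19) + (85,8)
…
step 8: (776, 73)  from 1·(489,46) + (287,27)
step 9: (16009, 1506)  from 20·(776,73) + (489,46)
…
step 11: (32794, 3085)  from 1·(16785,1579) + (16009,1506)
step 12: (49579, 4664)  from 1·(32794,3085) + (16785,1579)
step 13: (131952, 12413)  from 2·(49579,4664) + (32794,3085)
step 14: (313483, 29490)  from 2·(131952,12413) + (49579,4664)
step 15: (445435, 41903)  from 1·(313483,29490) + (131952,12413)
step 16: (758918, 71393)  from 1·(445435,41903) + (313483,29490)
step 17: (1204353, 113296)  from 1·(758918,71393) + (445435,41903)
(x₁, y₁) = (1204353, 113296);  1204353² − 113·113296² = 1 ✓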